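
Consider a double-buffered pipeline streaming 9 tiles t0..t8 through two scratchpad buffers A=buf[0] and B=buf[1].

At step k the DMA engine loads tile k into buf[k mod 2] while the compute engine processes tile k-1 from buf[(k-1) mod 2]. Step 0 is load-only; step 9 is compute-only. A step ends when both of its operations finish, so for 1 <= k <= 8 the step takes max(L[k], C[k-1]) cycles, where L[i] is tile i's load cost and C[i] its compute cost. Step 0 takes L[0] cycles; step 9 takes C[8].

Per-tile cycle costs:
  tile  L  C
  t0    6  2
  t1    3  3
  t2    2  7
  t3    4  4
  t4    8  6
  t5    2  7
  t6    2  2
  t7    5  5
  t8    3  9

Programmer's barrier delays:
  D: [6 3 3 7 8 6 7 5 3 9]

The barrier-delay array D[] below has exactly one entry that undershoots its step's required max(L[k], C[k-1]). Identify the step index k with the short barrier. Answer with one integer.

hazard at step 8

k=0 barrier L[0]=6→6c, D[0]=6 ok
k=1 barrier max(L[1]=3,C[0]=2)→3c, D[1]=3 ok
k=2 barrier max(L[2]=2,C[1]=3)→3c, D[2]=3 ok
k=3 barrier max(L[3]=4,C[2]=7)→7c, D[3]=7 ok
k=4 barrier max(L[4]=8,C[3]=4)→8c, D[4]=8 ok
k=5 barrier max(L[5]=2,C[4]=6)→6c, D[5]=6 ok
k=6 barrier max(L[6]=2,C[5]=7)→7c, D[6]=7 ok
k=7 barrier max(L[7]=5,C[6]=2)→5c, D[7]=5 ok
k=8 barrier max(L[8]=3,C[7]=5)→5c, D[8]=3 SHORT
k=9 barrier C[8]=9→9c, D[9]=9 ok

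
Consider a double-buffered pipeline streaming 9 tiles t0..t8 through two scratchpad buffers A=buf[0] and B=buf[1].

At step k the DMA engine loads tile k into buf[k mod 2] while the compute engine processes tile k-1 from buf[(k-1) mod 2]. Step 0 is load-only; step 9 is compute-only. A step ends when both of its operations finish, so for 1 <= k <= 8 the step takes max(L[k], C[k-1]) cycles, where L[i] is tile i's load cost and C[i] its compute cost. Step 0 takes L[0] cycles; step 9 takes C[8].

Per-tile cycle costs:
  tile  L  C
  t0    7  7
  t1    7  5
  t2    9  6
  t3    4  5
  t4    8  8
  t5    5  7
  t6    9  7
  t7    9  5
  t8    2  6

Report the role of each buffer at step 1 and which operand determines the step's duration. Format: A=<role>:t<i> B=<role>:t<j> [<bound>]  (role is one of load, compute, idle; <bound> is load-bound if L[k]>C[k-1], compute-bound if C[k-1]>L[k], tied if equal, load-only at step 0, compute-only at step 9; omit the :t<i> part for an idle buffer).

step 0: L[0]=7 → dur=7, Σ=7 | A=load:t0 B=idle [load-only]
step 1: L[1]=7 C[0]=7 → dur=7, Σ=14 | A=compute:t0 B=load:t1 [tied]
step 2: L[2]=9 C[1]=5 → dur=9, Σ=23 | A=load:t2 B=compute:t1 [load-bound]
step 3: L[3]=4 C[2]=6 → dur=6, Σ=29 | A=compute:t2 B=load:t3 [compute-bound]
step 4: L[4]=8 C[3]=5 → dur=8, Σ=37 | A=load:t4 B=compute:t3 [load-bound]
step 5: L[5]=5 C[4]=8 → dur=8, Σ=45 | A=compute:t4 B=load:t5 [compute-bound]
step 6: L[6]=9 C[5]=7 → dur=9, Σ=54 | A=load:t6 B=compute:t5 [load-bound]
step 7: L[7]=9 C[6]=7 → dur=9, Σ=63 | A=compute:t6 B=load:t7 [load-bound]
step 8: L[8]=2 C[7]=5 → dur=5, Σ=68 | A=load:t8 B=compute:t7 [compute-bound]
step 9: C[8]=6 → dur=6, Σ=74 | A=compute:t8 B=idle [compute-only]

step 1: A=compute:t0 B=load:t1 [tied]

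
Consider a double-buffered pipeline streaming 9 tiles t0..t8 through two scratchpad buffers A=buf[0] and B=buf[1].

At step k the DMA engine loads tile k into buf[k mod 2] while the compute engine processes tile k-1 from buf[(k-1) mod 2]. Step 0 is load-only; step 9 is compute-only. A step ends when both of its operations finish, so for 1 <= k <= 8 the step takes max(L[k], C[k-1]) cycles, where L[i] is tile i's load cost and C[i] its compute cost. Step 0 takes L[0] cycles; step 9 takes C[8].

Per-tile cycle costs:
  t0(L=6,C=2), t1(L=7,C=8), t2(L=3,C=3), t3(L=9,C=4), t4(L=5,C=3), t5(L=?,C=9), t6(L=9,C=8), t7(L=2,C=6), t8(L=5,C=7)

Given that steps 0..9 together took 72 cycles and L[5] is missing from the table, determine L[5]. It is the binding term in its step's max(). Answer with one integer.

step 0: dur = L[0]=6 = 6
step 1: dur = max(L[1]=7, C[0]=2) = 7
step 2: dur = max(L[2]=3, C[1]=8) = 8
step 3: dur = max(L[3]=9, C[2]=3) = 9
step 4: dur = max(L[4]=5, C[3]=4) = 5
step 5: dur = max(L[5]=?, C[4]=3) = L[5]  (unknown; binding)
step 6: dur = max(L[6]=9, C[5]=9) = 9
step 7: dur = max(L[7]=2, C[6]=8) = 8
step 8: dur = max(L[8]=5, C[7]=6) = 6
step 9: dur = C[8]=7 = 7
sum of known step durations = 65
dur[5] = total - known = 72 - 65 = 7
L[5] is the binding max in step 5, so L[5] = dur[5] = 7

L[5] = 7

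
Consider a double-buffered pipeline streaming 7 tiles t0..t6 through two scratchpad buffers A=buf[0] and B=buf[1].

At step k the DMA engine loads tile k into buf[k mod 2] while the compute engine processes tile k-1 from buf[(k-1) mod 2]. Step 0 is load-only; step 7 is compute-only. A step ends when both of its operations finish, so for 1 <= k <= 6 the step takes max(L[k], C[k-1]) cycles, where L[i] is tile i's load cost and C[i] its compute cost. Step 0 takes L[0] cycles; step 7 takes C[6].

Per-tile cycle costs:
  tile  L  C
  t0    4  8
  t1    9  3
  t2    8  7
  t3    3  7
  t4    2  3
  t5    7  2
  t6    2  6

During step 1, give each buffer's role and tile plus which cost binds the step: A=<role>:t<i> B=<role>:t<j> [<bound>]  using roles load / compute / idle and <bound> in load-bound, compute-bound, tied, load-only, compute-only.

[0] DMA t0→A (4c) ∥ CU idle ⇒ 4c, clock 4
[1] DMA t1→B (9c) ∥ CU A:t0 (8c) ⇒ 9c, clock 13
[2] DMA t2→A (8c) ∥ CU B:t1 (3c) ⇒ 8c, clock 21
[3] DMA t3→B (3c) ∥ CU A:t2 (7c) ⇒ 7c, clock 28
[4] DMA t4→A (2c) ∥ CU B:t3 (7c) ⇒ 7c, clock 35
[5] DMA t5→B (7c) ∥ CU A:t4 (3c) ⇒ 7c, clock 42
[6] DMA t6→A (2c) ∥ CU B:t5 (2c) ⇒ 2c, clock 44
[7] DMA idle ∥ CU A:t6 (6c) ⇒ 6c, clock 50

step 1: A=compute:t0 B=load:t1 [load-bound]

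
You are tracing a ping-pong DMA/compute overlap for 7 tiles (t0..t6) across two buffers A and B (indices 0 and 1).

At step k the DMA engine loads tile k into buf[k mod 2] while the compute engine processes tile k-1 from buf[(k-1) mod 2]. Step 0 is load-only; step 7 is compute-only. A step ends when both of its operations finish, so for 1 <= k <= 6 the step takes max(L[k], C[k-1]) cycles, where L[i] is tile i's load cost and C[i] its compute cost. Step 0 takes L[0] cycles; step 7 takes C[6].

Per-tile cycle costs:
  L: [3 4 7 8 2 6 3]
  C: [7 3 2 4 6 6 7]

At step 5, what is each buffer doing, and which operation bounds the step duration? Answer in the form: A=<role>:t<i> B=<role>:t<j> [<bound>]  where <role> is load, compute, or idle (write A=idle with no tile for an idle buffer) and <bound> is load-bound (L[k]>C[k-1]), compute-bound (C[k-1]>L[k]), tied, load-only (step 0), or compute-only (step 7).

step 5: A=compute:t4 B=load:t5 [tied]

[0] DMA t0→A (3c) ∥ CU idle ⇒ 3c, clock 3
[1] DMA t1→B (4c) ∥ CU A:t0 (7c) ⇒ 7c, clock 10
[2] DMA t2→A (7c) ∥ CU B:t1 (3c) ⇒ 7c, clock 17
[3] DMA t3→B (8c) ∥ CU A:t2 (2c) ⇒ 8c, clock 25
[4] DMA t4→A (2c) ∥ CU B:t3 (4c) ⇒ 4c, clock 29
[5] DMA t5→B (6c) ∥ CU A:t4 (6c) ⇒ 6c, clock 35
[6] DMA t6→A (3c) ∥ CU B:t5 (6c) ⇒ 6c, clock 41
[7] DMA idle ∥ CU A:t6 (7c) ⇒ 7c, clock 48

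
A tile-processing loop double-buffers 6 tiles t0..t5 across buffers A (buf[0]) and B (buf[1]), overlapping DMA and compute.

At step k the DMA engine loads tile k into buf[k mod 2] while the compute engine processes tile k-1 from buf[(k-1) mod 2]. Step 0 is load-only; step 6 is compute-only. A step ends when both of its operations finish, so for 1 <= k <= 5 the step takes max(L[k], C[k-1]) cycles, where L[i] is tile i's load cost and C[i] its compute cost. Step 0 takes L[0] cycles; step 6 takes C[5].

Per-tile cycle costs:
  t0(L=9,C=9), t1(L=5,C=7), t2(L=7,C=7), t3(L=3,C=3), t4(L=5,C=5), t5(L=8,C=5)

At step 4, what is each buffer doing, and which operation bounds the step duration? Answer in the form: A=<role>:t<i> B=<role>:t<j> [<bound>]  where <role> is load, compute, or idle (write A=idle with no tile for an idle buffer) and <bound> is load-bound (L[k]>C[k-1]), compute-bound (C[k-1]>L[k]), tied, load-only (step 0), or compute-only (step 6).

  0. 9=9c; end=9; A:t0 B:-
  1. max(5,9)=9c; end=18; A:t0 B:t1
  2. max(7,7)=7c; end=25; A:t2 B:t1
  3. max(3,7)=7c; end=32; A:t2 B:t3
  4. max(5,3)=5c; end=37; A:t4 B:t3
  5. max(8,5)=8c; end=45; A:t4 B:t5
  6. 5=5c; end=50; A:t4 B:t5

step 4: A=load:t4 B=compute:t3 [load-bound]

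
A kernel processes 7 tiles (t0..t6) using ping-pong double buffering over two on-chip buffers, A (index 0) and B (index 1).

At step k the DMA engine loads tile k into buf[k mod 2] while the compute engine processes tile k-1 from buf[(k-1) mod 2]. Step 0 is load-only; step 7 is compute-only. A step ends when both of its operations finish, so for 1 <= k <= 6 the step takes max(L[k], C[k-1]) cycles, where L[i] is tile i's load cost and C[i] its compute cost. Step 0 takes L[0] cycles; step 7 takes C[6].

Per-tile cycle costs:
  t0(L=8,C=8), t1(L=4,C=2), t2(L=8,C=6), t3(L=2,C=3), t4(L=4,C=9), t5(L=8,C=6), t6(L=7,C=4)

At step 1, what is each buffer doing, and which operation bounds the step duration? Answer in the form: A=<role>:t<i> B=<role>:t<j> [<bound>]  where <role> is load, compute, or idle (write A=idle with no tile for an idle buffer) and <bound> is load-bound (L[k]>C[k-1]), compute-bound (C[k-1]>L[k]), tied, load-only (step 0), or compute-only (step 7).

step 1: A=compute:t0 B=load:t1 [compute-bound]

  0. 8=8c; end=8; A:t0 B:-
  1. max(4,8)=8c; end=16; A:t0 B:t1
  2. max(8,2)=8c; end=24; A:t2 B:t1
  3. max(2,6)=6c; end=30; A:t2 B:t3
  4. max(4,3)=4c; end=34; A:t4 B:t3
  5. max(8,9)=9c; end=43; A:t4 B:t5
  6. max(7,6)=7c; end=50; A:t6 B:t5
  7. 4=4c; end=54; A:t6 B:t5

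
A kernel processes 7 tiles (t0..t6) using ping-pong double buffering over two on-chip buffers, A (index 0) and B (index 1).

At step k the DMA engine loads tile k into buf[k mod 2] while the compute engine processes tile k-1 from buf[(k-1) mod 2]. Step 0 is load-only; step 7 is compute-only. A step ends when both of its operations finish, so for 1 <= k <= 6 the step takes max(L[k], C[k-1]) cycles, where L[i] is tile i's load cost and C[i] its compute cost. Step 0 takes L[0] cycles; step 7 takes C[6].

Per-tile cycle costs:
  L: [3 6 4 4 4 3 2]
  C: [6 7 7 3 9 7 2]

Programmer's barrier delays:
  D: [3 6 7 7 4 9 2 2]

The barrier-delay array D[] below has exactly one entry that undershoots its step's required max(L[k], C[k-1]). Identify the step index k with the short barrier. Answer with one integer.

hazard at step 6

[0] required=L[0]=3=3 vs D=3 ok
[1] required=max(L[1]=6,C[0]=6)=6 vs D=6 ok
[2] required=max(L[2]=4,C[1]=7)=7 vs D=7 ok
[3] required=max(L[3]=4,C[2]=7)=7 vs D=7 ok
[4] required=max(L[4]=4,C[3]=3)=4 vs D=4 ok
[5] required=max(L[5]=3,C[4]=9)=9 vs D=9 ok
[6] required=max(L[6]=2,C[5]=7)=7 vs D=2 SHORT
[7] required=C[6]=2=2 vs D=2 ok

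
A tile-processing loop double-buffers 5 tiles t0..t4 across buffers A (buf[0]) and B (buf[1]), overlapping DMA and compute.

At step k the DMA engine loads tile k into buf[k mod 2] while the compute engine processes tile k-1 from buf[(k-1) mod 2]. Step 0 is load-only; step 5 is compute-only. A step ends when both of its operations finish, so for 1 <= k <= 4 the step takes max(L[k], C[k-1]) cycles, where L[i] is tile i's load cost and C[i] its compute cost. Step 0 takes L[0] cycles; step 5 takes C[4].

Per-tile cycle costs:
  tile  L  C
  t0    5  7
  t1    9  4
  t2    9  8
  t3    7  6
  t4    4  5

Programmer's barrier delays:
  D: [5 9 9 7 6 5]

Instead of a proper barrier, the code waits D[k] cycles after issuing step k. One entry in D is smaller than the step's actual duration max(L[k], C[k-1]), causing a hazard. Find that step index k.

step 0: need L[0]=5 = 5; D[0]=5 ok
step 1: need max(L[1]=9,C[0]=7) = 9; D[1]=9 ok
step 2: need max(L[2]=9,C[1]=4) = 9; D[2]=9 ok
step 3: need max(L[3]=7,C[2]=8) = 8; D[3]=7 SHORT
step 4: need max(L[4]=4,C[3]=6) = 6; D[4]=6 ok
step 5: need C[4]=5 = 5; D[5]=5 ok

hazard at step 3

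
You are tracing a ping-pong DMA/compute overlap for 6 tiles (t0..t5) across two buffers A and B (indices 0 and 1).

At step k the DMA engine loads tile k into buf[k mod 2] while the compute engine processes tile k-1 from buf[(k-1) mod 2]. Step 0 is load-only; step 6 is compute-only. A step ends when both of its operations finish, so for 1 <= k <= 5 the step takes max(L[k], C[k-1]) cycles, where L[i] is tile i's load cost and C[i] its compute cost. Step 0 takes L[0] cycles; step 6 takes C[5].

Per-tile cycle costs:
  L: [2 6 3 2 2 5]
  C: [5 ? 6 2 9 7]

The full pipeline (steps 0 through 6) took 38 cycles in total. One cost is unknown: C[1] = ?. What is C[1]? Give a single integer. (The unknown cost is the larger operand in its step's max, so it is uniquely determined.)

step 0 → dur = L[0]=2 = 2
step 1 → dur = max(L[1]=6, C[0]=5) = 6
step 2 → dur = max(L[2]=3, C[1]=?) = C[1]  (unknown; binding)
step 3 → dur = max(L[3]=2, C[2]=6) = 6
step 4 → dur = max(L[4]=2, C[3]=2) = 2
step 5 → dur = max(L[5]=5, C[4]=9) = 9
step 6 → dur = C[5]=7 = 7
sum of known step durations = 32
dur[2] = total - known = 38 - 32 = 6
C[1] is the binding max in step 2, so C[1] = dur[2] = 6

C[1] = 6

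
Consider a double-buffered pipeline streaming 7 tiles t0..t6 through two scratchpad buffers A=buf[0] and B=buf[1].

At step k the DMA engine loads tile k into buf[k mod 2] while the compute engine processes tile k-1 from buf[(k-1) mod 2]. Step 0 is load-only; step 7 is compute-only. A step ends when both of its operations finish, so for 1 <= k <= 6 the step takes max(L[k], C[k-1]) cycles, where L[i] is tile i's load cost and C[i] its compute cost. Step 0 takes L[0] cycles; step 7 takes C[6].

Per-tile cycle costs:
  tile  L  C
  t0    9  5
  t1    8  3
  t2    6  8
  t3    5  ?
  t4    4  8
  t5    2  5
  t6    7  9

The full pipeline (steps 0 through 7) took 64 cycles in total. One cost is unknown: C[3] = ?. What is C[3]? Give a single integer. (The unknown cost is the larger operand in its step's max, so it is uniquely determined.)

C[3] = 9

step 0 = dur = L[0]=9 = 9
step 1 = dur = max(L[1]=8, C[0]=5) = 8
step 2 = dur = max(L[2]=6, C[1]=3) = 6
step 3 = dur = max(L[3]=5, C[2]=8) = 8
step 4 = dur = max(L[4]=4, C[3]=?) = C[3]  (unknown; binding)
step 5 = dur = max(L[5]=2, C[4]=8) = 8
step 6 = dur = max(L[6]=7, C[5]=5) = 7
step 7 = dur = C[6]=9 = 9
sum of known step durations = 55
dur[4] = total - known = 64 - 55 = 9
C[3] is the binding max in step 4, so C[3] = dur[4] = 9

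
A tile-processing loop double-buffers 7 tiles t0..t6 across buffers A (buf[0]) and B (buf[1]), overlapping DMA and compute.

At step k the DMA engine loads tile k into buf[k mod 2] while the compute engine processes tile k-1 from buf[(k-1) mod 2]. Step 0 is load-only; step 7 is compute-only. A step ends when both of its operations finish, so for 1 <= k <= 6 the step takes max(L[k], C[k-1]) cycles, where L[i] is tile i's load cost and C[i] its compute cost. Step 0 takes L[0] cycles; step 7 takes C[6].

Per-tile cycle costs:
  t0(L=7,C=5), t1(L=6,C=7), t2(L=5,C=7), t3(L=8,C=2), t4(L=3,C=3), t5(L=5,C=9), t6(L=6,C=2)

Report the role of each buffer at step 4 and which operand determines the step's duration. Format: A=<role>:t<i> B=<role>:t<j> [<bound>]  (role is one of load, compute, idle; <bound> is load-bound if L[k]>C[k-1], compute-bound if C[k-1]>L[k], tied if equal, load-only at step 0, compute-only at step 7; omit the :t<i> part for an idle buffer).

step 0: L[0]=7 → dur=7, Σ=7 | A=load:t0 B=idle [load-only]
step 1: L[1]=6 C[0]=5 → dur=6, Σ=13 | A=compute:t0 B=load:t1 [load-bound]
step 2: L[2]=5 C[1]=7 → dur=7, Σ=20 | A=load:t2 B=compute:t1 [compute-bound]
step 3: L[3]=8 C[2]=7 → dur=8, Σ=28 | A=compute:t2 B=load:t3 [load-bound]
step 4: L[4]=3 C[3]=2 → dur=3, Σ=31 | A=load:t4 B=compute:t3 [load-bound]
step 5: L[5]=5 C[4]=3 → dur=5, Σ=36 | A=compute:t4 B=load:t5 [load-bound]
step 6: L[6]=6 C[5]=9 → dur=9, Σ=45 | A=load:t6 B=compute:t5 [compute-bound]
step 7: C[6]=2 → dur=2, Σ=47 | A=compute:t6 B=idle [compute-only]

step 4: A=load:t4 B=compute:t3 [load-bound]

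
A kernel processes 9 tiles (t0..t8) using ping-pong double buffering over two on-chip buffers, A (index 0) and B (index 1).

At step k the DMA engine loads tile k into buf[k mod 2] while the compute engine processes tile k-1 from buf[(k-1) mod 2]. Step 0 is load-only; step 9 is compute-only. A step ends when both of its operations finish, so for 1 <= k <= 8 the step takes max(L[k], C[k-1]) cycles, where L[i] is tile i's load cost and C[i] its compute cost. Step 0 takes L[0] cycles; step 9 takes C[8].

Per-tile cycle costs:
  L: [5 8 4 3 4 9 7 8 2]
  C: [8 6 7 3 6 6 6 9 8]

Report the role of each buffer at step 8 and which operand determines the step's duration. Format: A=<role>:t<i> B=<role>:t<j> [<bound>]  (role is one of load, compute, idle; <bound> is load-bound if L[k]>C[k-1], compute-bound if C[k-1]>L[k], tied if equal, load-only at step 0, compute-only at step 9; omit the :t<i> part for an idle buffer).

[0] DMA t0→A (5c) ∥ CU idle ⇒ 5c, clock 5
[1] DMA t1→B (8c) ∥ CU A:t0 (8c) ⇒ 8c, clock 13
[2] DMA t2→A (4c) ∥ CU B:t1 (6c) ⇒ 6c, clock 19
[3] DMA t3→B (3c) ∥ CU A:t2 (7c) ⇒ 7c, clock 26
[4] DMA t4→A (4c) ∥ CU B:t3 (3c) ⇒ 4c, clock 30
[5] DMA t5→B (9c) ∥ CU A:t4 (6c) ⇒ 9c, clock 39
[6] DMA t6→A (7c) ∥ CU B:t5 (6c) ⇒ 7c, clock 46
[7] DMA t7→B (8c) ∥ CU A:t6 (6c) ⇒ 8c, clock 54
[8] DMA t8→A (2c) ∥ CU B:t7 (9c) ⇒ 9c, clock 63
[9] DMA idle ∥ CU A:t8 (8c) ⇒ 8c, clock 71

step 8: A=load:t8 B=compute:t7 [compute-bound]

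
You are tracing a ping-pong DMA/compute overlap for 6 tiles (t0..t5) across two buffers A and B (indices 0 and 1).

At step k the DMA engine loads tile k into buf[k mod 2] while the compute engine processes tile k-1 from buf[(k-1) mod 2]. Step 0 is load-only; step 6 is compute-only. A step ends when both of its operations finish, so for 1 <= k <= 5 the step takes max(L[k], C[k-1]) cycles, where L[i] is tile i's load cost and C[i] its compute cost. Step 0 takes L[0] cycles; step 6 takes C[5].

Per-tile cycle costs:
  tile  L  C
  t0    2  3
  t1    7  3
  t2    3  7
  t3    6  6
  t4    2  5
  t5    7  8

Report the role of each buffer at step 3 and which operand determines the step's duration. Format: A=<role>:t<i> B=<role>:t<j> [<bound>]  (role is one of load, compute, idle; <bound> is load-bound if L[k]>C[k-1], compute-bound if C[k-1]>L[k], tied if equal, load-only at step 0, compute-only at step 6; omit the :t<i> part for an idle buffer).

step 3: A=compute:t2 B=load:t3 [compute-bound]

step 0: L[0]=2 → dur=2, Σ=2 | A=load:t0 B=idle [load-only]
step 1: L[1]=7 C[0]=3 → dur=7, Σ=9 | A=compute:t0 B=load:t1 [load-bound]
step 2: L[2]=3 C[1]=3 → dur=3, Σ=12 | A=load:t2 B=compute:t1 [tied]
step 3: L[3]=6 C[2]=7 → dur=7, Σ=19 | A=compute:t2 B=load:t3 [compute-bound]
step 4: L[4]=2 C[3]=6 → dur=6, Σ=25 | A=load:t4 B=compute:t3 [compute-bound]
step 5: L[5]=7 C[4]=5 → dur=7, Σ=32 | A=compute:t4 B=load:t5 [load-bound]
step 6: C[5]=8 → dur=8, Σ=40 | A=idle B=compute:t5 [compute-only]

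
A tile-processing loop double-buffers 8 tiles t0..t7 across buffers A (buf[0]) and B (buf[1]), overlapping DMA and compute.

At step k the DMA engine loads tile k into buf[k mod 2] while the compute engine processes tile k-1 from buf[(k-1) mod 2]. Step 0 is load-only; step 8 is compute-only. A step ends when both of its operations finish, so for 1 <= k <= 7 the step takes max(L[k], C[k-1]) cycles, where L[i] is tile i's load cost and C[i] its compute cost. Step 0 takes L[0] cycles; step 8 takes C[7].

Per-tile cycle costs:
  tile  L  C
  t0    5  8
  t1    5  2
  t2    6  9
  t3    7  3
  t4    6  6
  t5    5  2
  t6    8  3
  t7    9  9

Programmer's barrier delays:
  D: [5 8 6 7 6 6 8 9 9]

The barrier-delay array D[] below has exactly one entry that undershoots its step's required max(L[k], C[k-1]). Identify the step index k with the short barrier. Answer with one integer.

hazard at step 3

[0] required=L[0]=5=5 vs D=5 ok
[1] required=max(L[1]=5,C[0]=8)=8 vs D=8 ok
[2] required=max(L[2]=6,C[1]=2)=6 vs D=6 ok
[3] required=max(L[3]=7,C[2]=9)=9 vs D=7 SHORT
[4] required=max(L[4]=6,C[3]=3)=6 vs D=6 ok
[5] required=max(L[5]=5,C[4]=6)=6 vs D=6 ok
[6] required=max(L[6]=8,C[5]=2)=8 vs D=8 ok
[7] required=max(L[7]=9,C[6]=3)=9 vs D=9 ok
[8] required=C[7]=9=9 vs D=9 ok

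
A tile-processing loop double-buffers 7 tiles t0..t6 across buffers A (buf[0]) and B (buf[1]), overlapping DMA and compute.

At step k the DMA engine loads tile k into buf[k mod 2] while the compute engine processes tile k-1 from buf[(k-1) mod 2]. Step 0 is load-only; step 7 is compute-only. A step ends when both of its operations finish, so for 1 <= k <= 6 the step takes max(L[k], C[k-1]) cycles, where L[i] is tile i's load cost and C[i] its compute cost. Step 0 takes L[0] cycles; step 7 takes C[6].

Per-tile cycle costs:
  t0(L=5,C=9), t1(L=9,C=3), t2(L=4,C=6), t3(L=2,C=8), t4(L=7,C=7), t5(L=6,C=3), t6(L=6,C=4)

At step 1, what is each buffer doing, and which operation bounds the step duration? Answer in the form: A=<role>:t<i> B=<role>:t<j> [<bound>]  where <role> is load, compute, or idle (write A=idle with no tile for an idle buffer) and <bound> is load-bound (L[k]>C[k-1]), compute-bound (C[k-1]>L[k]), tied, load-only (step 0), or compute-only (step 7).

[0] DMA t0→A (5c) ∥ CU idle ⇒ 5c, clock 5
[1] DMA t1→B (9c) ∥ CU A:t0 (9c) ⇒ 9c, clock 14
[2] DMA t2→A (4c) ∥ CU B:t1 (3c) ⇒ 4c, clock 18
[3] DMA t3→B (2c) ∥ CU A:t2 (6c) ⇒ 6c, clock 24
[4] DMA t4→A (7c) ∥ CU B:t3 (8c) ⇒ 8c, clock 32
[5] DMA t5→B (6c) ∥ CU A:t4 (7c) ⇒ 7c, clock 39
[6] DMA t6→A (6c) ∥ CU B:t5 (3c) ⇒ 6c, clock 45
[7] DMA idle ∥ CU A:t6 (4c) ⇒ 4c, clock 49

step 1: A=compute:t0 B=load:t1 [tied]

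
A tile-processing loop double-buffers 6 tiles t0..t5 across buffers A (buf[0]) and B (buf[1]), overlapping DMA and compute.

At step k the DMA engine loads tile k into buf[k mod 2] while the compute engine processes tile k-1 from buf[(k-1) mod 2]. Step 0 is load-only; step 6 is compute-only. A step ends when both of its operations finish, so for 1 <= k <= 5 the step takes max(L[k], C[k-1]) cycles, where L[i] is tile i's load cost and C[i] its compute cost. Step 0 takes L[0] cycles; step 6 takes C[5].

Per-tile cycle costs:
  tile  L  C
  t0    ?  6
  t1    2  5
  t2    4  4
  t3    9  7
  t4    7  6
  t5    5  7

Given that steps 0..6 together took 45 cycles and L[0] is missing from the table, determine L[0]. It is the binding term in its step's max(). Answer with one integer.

step 0 | dur = L[0]=? = L[0]  (unknown; binding)
step 1 | dur = max(L[1]=2, C[0]=6) = 6
step 2 | dur = max(L[2]=4, C[1]=5) = 5
step 3 | dur = max(L[3]=9, C[2]=4) = 9
step 4 | dur = max(L[4]=7, C[3]=7) = 7
step 5 | dur = max(L[5]=5, C[4]=6) = 6
step 6 | dur = C[5]=7 = 7
sum of known step durations = 40
dur[0] = total - known = 45 - 40 = 5
L[0] is the binding max in step 0, so L[0] = dur[0] = 5

L[0] = 5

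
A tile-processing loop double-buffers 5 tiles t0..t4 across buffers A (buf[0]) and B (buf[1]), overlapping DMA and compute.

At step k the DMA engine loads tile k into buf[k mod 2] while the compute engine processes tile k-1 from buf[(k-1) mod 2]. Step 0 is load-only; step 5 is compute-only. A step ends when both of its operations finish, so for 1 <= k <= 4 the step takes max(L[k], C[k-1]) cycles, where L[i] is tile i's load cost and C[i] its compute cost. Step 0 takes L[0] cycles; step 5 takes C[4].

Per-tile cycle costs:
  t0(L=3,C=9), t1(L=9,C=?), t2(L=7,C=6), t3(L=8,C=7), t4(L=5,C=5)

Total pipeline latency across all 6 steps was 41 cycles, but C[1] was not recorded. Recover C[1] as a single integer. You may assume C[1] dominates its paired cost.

step 0 | dur = L[0]=3 = 3
step 1 | dur = max(L[1]=9, C[0]=9) = 9
step 2 | dur = max(L[2]=7, C[1]=?) = C[1]  (unknown; binding)
step 3 | dur = max(L[3]=8, C[2]=6) = 8
step 4 | dur = max(L[4]=5, C[3]=7) = 7
step 5 | dur = C[4]=5 = 5
sum of known step durations = 32
dur[2] = total - known = 41 - 32 = 9
C[1] is the binding max in step 2, so C[1] = dur[2] = 9

C[1] = 9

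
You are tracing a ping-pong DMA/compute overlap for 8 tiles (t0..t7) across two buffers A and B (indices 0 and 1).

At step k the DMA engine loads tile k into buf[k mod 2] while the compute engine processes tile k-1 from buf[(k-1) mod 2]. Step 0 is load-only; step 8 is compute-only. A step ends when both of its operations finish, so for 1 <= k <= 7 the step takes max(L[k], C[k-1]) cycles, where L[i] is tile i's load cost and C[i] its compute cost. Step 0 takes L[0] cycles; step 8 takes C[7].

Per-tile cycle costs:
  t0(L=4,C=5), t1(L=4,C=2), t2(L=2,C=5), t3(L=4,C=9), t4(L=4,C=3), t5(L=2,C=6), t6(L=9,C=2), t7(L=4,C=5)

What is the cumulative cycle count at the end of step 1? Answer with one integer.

end_cycle[1] = 9

  0. 4=4c; end=4; A:t0 B:-
  1. max(4,5)=5c; end=9; A:t0 B:t1
  2. max(2,2)=2c; end=11; A:t2 B:t1
  3. max(4,5)=5c; end=16; A:t2 B:t3
  4. max(4,9)=9c; end=25; A:t4 B:t3
  5. max(2,3)=3c; end=28; A:t4 B:t5
  6. max(9,6)=9c; end=37; A:t6 B:t5
  7. max(4,2)=4c; end=41; A:t6 B:t7
  8. 5=5c; end=46; A:t6 B:t7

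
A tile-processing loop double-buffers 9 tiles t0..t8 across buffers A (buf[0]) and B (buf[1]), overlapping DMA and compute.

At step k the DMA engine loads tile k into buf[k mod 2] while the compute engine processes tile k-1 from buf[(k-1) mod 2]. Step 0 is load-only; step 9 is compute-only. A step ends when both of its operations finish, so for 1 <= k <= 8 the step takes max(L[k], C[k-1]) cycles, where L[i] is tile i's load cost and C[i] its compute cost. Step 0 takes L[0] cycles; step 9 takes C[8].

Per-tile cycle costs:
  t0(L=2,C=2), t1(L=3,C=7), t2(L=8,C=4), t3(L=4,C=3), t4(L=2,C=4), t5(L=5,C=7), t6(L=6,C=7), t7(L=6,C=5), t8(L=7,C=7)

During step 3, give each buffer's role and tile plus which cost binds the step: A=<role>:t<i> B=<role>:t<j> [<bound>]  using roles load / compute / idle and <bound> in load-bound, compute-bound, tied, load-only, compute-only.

step 3: A=compute:t2 B=load:t3 [tied]

[0] DMA t0→A (2c) ∥ CU idle ⇒ 2c, clock 2
[1] DMA t1→B (3c) ∥ CU A:t0 (2c) ⇒ 3c, clock 5
[2] DMA t2→A (8c) ∥ CU B:t1 (7c) ⇒ 8c, clock 13
[3] DMA t3→B (4c) ∥ CU A:t2 (4c) ⇒ 4c, clock 17
[4] DMA t4→A (2c) ∥ CU B:t3 (3c) ⇒ 3c, clock 20
[5] DMA t5→B (5c) ∥ CU A:t4 (4c) ⇒ 5c, clock 25
[6] DMA t6→A (6c) ∥ CU B:t5 (7c) ⇒ 7c, clock 32
[7] DMA t7→B (6c) ∥ CU A:t6 (7c) ⇒ 7c, clock 39
[8] DMA t8→A (7c) ∥ CU B:t7 (5c) ⇒ 7c, clock 46
[9] DMA idle ∥ CU A:t8 (7c) ⇒ 7c, clock 53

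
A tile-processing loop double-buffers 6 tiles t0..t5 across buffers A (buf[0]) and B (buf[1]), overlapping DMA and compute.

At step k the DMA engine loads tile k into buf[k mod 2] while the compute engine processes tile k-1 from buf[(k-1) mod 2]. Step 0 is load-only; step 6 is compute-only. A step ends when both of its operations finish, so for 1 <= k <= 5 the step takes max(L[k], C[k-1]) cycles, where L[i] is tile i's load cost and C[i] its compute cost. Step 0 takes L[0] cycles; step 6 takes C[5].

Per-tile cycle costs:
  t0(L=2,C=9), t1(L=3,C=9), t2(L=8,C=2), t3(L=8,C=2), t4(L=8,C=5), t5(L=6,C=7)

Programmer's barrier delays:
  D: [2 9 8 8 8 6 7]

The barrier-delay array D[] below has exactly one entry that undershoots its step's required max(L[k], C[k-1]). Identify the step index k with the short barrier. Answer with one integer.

[0] required=L[0]=2=2 vs D=2 ok
[1] required=max(L[1]=3,C[0]=9)=9 vs D=9 ok
[2] required=max(L[2]=8,C[1]=9)=9 vs D=8 SHORT
[3] required=max(L[3]=8,C[2]=2)=8 vs D=8 ok
[4] required=max(L[4]=8,C[3]=2)=8 vs D=8 ok
[5] required=max(L[5]=6,C[4]=5)=6 vs D=6 ok
[6] required=C[5]=7=7 vs D=7 ok

hazard at step 2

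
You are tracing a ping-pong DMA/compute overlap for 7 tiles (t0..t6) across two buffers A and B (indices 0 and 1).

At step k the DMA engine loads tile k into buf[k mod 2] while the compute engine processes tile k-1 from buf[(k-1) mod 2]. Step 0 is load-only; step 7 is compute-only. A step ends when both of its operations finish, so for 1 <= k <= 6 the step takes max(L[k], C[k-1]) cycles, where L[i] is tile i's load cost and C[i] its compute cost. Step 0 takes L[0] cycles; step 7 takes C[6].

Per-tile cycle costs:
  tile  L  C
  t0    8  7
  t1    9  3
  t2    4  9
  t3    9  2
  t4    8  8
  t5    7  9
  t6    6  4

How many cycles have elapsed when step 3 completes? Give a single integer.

end_cycle[3] = 30

step 0: L[0]=8 → dur=8, Σ=8 | A=load:t0 B=idle [load-only]
step 1: L[1]=9 C[0]=7 → dur=9, Σ=17 | A=compute:t0 B=load:t1 [load-bound]
step 2: L[2]=4 C[1]=3 → dur=4, Σ=21 | A=load:t2 B=compute:t1 [load-bound]
step 3: L[3]=9 C[2]=9 → dur=9, Σ=30 | A=compute:t2 B=load:t3 [tied]
step 4: L[4]=8 C[3]=2 → dur=8, Σ=38 | A=load:t4 B=compute:t3 [load-bound]
step 5: L[5]=7 C[4]=8 → dur=8, Σ=46 | A=compute:t4 B=load:t5 [compute-bound]
step 6: L[6]=6 C[5]=9 → dur=9, Σ=55 | A=load:t6 B=compute:t5 [compute-bound]
step 7: C[6]=4 → dur=4, Σ=59 | A=compute:t6 B=idle [compute-only]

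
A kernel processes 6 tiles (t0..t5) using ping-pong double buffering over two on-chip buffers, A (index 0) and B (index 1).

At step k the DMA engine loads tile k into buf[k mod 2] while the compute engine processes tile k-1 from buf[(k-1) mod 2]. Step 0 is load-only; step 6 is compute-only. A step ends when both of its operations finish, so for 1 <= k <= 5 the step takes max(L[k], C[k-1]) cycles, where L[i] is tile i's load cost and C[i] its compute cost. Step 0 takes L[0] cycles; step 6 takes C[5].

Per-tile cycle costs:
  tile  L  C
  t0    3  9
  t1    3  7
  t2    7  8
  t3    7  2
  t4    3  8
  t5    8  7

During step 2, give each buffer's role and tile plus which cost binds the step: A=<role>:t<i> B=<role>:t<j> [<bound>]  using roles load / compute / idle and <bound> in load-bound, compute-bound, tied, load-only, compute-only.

k=0 load=t0/3c comp=- wait=3 total=3
k=1 load=t1/3c comp=t0/9c wait=9 total=12
k=2 load=t2/7c comp=t1/7c wait=7 total=19
k=3 load=t3/7c comp=t2/8c wait=8 total=27
k=4 load=t4/3c comp=t3/2c wait=3 total=30
k=5 load=t5/8c comp=t4/8c wait=8 total=38
k=6 load=- comp=t5/7c wait=7 total=45

step 2: A=load:t2 B=compute:t1 [tied]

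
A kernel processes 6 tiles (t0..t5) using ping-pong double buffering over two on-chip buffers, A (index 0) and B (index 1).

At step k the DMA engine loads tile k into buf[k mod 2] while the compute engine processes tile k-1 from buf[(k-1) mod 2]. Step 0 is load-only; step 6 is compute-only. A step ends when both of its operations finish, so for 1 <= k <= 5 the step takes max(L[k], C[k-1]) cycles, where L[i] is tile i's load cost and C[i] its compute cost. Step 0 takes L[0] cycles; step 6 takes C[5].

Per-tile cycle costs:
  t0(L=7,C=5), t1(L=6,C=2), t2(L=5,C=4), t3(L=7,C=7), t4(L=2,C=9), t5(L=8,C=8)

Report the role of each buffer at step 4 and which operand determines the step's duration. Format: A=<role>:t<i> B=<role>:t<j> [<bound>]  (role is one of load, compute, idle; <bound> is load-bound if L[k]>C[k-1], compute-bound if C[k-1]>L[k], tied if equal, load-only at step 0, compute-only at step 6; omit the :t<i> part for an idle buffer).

step 4: A=load:t4 B=compute:t3 [compute-bound]

[0] DMA t0→A (7c) ∥ CU idle ⇒ 7c, clock 7
[1] DMA t1→B (6c) ∥ CU A:t0 (5c) ⇒ 6c, clock 13
[2] DMA t2→A (5c) ∥ CU B:t1 (2c) ⇒ 5c, clock 18
[3] DMA t3→B (7c) ∥ CU A:t2 (4c) ⇒ 7c, clock 25
[4] DMA t4→A (2c) ∥ CU B:t3 (7c) ⇒ 7c, clock 32
[5] DMA t5→B (8c) ∥ CU A:t4 (9c) ⇒ 9c, clock 41
[6] DMA idle ∥ CU B:t5 (8c) ⇒ 8c, clock 49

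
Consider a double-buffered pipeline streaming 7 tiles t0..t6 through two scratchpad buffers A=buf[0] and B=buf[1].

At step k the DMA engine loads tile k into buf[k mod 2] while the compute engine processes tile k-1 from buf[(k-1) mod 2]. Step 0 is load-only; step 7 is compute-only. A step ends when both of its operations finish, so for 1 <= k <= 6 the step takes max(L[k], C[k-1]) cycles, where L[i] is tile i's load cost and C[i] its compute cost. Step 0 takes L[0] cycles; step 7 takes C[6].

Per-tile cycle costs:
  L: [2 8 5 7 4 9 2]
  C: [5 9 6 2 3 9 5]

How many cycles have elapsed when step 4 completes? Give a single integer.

  0. 2=2c; end=2; A:t0 B:-
  1. max(8,5)=8c; end=10; A:t0 B:t1
  2. max(5,9)=9c; end=19; A:t2 B:t1
  3. max(7,6)=7c; end=26; A:t2 B:t3
  4. max(4,2)=4c; end=30; A:t4 B:t3
  5. max(9,3)=9c; end=39; A:t4 B:t5
  6. max(2,9)=9c; end=48; A:t6 B:t5
  7. 5=5c; end=53; A:t6 B:t5

end_cycle[4] = 30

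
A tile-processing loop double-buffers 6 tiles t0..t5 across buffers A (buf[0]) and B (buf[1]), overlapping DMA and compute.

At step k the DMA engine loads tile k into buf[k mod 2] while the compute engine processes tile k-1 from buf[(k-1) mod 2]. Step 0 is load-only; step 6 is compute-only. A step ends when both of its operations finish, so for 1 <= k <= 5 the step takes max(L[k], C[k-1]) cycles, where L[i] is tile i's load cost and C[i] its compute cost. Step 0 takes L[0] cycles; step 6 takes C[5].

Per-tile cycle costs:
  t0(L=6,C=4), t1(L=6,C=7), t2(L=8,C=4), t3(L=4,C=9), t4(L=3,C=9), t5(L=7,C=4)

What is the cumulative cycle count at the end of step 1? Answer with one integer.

k=0 load=t0/6c comp=- wait=6 total=6
k=1 load=t1/6c comp=t0/4c wait=6 total=12
k=2 load=t2/8c comp=t1/7c wait=8 total=20
k=3 load=t3/4c comp=t2/4c wait=4 total=24
k=4 load=t4/3c comp=t3/9c wait=9 total=33
k=5 load=t5/7c comp=t4/9c wait=9 total=42
k=6 load=- comp=t5/4c wait=4 total=46

end_cycle[1] = 12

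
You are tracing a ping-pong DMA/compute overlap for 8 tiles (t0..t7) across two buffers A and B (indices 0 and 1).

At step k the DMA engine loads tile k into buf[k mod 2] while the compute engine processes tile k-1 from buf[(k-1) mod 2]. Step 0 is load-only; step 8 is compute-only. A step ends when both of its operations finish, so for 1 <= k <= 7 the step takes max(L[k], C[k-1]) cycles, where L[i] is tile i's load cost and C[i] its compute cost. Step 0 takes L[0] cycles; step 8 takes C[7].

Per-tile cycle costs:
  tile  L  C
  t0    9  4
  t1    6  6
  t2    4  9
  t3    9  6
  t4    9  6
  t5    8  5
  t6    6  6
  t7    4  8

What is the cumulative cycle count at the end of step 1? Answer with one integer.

  0. 9=9c; end=9; A:t0 B:-
  1. max(6,4)=6c; end=15; A:t0 B:t1
  2. max(4,6)=6c; end=21; A:t2 B:t1
  3. max(9,9)=9c; end=30; A:t2 B:t3
  4. max(9,6)=9c; end=39; A:t4 B:t3
  5. max(8,6)=8c; end=47; A:t4 B:t5
  6. max(6,5)=6c; end=53; A:t6 B:t5
  7. max(4,6)=6c; end=59; A:t6 B:t7
  8. 8=8c; end=67; A:t6 B:t7

end_cycle[1] = 15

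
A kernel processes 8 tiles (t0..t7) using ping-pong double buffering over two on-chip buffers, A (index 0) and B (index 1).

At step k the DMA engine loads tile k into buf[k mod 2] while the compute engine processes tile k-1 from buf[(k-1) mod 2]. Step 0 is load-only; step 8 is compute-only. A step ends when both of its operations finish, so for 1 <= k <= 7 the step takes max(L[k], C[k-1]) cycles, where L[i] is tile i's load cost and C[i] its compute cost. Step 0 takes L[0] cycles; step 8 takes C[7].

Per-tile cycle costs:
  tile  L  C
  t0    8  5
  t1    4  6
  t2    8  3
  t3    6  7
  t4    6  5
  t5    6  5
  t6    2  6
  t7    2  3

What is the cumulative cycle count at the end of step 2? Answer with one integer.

[0] DMA t0→A (8c) ∥ CU idle ⇒ 8c, clock 8
[1] DMA t1→B (4c) ∥ CU A:t0 (5c) ⇒ 5c, clock 13
[2] DMA t2→A (8c) ∥ CU B:t1 (6c) ⇒ 8c, clock 21
[3] DMA t3→B (6c) ∥ CU A:t2 (3c) ⇒ 6c, clock 27
[4] DMA t4→A (6c) ∥ CU B:t3 (7c) ⇒ 7c, clock 34
[5] DMA t5→B (6c) ∥ CU A:t4 (5c) ⇒ 6c, clock 40
[6] DMA t6→A (2c) ∥ CU B:t5 (5c) ⇒ 5c, clock 45
[7] DMA t7→B (2c) ∥ CU A:t6 (6c) ⇒ 6c, clock 51
[8] DMA idle ∥ CU B:t7 (3c) ⇒ 3c, clock 54

end_cycle[2] = 21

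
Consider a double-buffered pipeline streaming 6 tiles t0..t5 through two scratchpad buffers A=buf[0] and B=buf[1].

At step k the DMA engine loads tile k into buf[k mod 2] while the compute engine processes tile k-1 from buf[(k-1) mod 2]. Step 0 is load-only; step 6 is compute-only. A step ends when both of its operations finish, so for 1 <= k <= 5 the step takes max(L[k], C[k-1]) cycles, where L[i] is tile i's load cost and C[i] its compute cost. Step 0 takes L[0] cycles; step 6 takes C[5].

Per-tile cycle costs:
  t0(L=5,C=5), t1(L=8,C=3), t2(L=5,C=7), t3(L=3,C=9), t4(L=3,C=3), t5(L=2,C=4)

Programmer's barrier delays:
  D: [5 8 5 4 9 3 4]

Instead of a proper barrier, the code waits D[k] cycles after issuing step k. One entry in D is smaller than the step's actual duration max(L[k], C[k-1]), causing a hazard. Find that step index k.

hazard at step 3

step 0: need L[0]=5 = 5; D[0]=5 ok
step 1: need max(L[1]=8,C[0]=5) = 8; D[1]=8 ok
step 2: need max(L[2]=5,C[1]=3) = 5; D[2]=5 ok
step 3: need max(L[3]=3,C[2]=7) = 7; D[3]=4 SHORT
step 4: need max(L[4]=3,C[3]=9) = 9; D[4]=9 ok
step 5: need max(L[5]=2,C[4]=3) = 3; D[5]=3 ok
step 6: need C[5]=4 = 4; D[6]=4 ok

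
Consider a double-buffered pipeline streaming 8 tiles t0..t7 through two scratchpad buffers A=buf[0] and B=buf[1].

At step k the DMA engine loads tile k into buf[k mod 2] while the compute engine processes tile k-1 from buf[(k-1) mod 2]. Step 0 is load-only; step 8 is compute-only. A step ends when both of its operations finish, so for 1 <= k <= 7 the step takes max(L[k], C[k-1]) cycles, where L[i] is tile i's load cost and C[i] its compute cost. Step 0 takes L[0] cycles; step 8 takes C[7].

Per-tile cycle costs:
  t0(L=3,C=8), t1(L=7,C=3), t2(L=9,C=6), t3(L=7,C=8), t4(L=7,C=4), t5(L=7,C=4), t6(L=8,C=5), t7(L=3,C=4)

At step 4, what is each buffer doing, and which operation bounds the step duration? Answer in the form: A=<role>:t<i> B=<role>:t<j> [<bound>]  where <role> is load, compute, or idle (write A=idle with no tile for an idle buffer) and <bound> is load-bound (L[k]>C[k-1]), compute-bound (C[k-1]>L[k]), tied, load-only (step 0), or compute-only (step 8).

[0] DMA t0→A (3c) ∥ CU idle ⇒ 3c, clock 3
[1] DMA t1→B (7c) ∥ CU A:t0 (8c) ⇒ 8c, clock 11
[2] DMA t2→A (9c) ∥ CU B:t1 (3c) ⇒ 9c, clock 20
[3] DMA t3→B (7c) ∥ CU A:t2 (6c) ⇒ 7c, clock 27
[4] DMA t4→A (7c) ∥ CU B:t3 (8c) ⇒ 8c, clock 35
[5] DMA t5→B (7c) ∥ CU A:t4 (4c) ⇒ 7c, clock 42
[6] DMA t6→A (8c) ∥ CU B:t5 (4c) ⇒ 8c, clock 50
[7] DMA t7→B (3c) ∥ CU A:t6 (5c) ⇒ 5c, clock 55
[8] DMA idle ∥ CU B:t7 (4c) ⇒ 4c, clock 59

step 4: A=load:t4 B=compute:t3 [compute-bound]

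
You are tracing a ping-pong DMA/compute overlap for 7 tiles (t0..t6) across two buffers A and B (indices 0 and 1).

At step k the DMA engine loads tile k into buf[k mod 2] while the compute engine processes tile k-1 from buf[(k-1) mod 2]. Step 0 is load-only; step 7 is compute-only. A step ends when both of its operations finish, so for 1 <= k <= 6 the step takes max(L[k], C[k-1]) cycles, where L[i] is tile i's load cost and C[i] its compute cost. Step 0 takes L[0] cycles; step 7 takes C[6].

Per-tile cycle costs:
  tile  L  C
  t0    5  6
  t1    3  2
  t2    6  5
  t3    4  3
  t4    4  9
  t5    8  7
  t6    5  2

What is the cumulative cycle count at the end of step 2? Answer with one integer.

step 0: L[0]=5 → dur=5, Σ=5 | A=load:t0 B=idle [load-only]
step 1: L[1]=3 C[0]=6 → dur=6, Σ=11 | A=compute:t0 B=load:t1 [compute-bound]
step 2: L[2]=6 C[1]=2 → dur=6, Σ=17 | A=load:t2 B=compute:t1 [load-bound]
step 3: L[3]=4 C[2]=5 → dur=5, Σ=22 | A=compute:t2 B=load:t3 [compute-bound]
step 4: L[4]=4 C[3]=3 → dur=4, Σ=26 | A=load:t4 B=compute:t3 [load-bound]
step 5: L[5]=8 C[4]=9 → dur=9, Σ=35 | A=compute:t4 B=load:t5 [compute-bound]
step 6: L[6]=5 C[5]=7 → dur=7, Σ=42 | A=load:t6 B=compute:t5 [compute-bound]
step 7: C[6]=2 → dur=2, Σ=44 | A=compute:t6 B=idle [compute-only]

end_cycle[2] = 17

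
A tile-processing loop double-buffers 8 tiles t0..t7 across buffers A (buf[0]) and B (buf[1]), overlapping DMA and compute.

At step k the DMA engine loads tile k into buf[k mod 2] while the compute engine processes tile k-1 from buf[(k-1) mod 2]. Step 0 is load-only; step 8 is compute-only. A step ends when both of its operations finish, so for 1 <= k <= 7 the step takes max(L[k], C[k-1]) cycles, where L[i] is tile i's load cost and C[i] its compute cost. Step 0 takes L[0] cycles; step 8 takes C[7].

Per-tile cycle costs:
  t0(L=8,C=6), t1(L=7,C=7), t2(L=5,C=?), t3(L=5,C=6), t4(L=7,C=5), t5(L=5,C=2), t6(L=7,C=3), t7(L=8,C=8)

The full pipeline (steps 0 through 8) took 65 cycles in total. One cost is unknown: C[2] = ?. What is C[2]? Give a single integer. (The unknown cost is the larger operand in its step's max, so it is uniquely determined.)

C[2] = 8

step 0 → dur = L[0]=8 = 8
step 1 → dur = max(L[1]=7, C[0]=6) = 7
step 2 → dur = max(L[2]=5, C[1]=7) = 7
step 3 → dur = max(L[3]=5, C[2]=?) = C[2]  (unknown; binding)
step 4 → dur = max(L[4]=7, C[3]=6) = 7
step 5 → dur = max(L[5]=5, C[4]=5) = 5
step 6 → dur = max(L[6]=7, C[5]=2) = 7
step 7 → dur = max(L[7]=8, C[6]=3) = 8
step 8 → dur = C[7]=8 = 8
sum of known step durations = 57
dur[3] = total - known = 65 - 57 = 8
C[2] is the binding max in step 3, so C[2] = dur[3] = 8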